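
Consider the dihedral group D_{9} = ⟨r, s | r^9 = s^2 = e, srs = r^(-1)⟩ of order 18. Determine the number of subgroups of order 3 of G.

1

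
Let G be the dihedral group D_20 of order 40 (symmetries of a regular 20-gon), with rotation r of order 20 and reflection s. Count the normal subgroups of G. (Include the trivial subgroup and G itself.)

G has 48 subgroups. Checking conjugation-invariance by order — order 1: 1/1 normal; order 2: 1/21 normal; order 4: 1/11 normal; order 5: 1/1 normal; order 8: 0/5 normal; order 10: 1/5 normal; order 20: 3/3 normal; order 40: 1/1 normal.
Total normal subgroups: 9.

9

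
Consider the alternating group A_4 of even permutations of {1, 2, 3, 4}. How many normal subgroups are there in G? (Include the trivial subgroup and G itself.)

G has 10 subgroups. Checking conjugation-invariance by order — order 1: 1/1 normal; order 2: 0/3 normal; order 3: 0/4 normal; order 4: 1/1 normal; order 12: 1/1 normal.
Total normal subgroups: 3.

3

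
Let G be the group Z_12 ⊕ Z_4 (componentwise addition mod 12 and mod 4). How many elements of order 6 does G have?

6

An element (a,b) has order lcm(ord(a), ord(b)); count pairs with lcm equal to 6.
Enumerating gives 6 such elements.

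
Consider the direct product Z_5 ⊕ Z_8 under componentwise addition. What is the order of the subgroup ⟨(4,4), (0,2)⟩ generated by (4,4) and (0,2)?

20

|⟨(4,4)⟩| = 10 and |⟨(0,2)⟩| = 4, so |H| is a multiple of lcm(10, 4) = 20 and divides |G| = 40.
Closing under the operation: H = {(0,0), (0,2), (0,4), (0,6), (1,0), (1,2), (1,4), (1,6), (2,0), (2,2), (2,4), (2,6), (3,0), (3,2), (3,4), (3,6), (4,0), (4,2), (4,4), (4,6)}, so |H| = 20.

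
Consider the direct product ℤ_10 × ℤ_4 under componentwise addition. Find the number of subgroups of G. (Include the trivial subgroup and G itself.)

16

|G| = 40, so by Lagrange every subgroup order divides 40. Divisors: 1, 2, 4, 5, 8, 10, 20, 40.
Subgroups by order — order 1: 1; order 2: 3; order 4: 3; order 5: 1; order 8: 1; order 10: 3; order 20: 3; order 40: 1.
Total: 1 + 3 + 3 + 1 + 1 + 3 + 3 + 1 = 16.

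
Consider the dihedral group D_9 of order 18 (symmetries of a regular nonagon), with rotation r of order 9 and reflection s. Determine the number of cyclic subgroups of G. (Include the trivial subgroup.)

12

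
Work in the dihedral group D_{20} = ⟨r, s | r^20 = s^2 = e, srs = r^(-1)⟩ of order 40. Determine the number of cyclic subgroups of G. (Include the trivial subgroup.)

Each element a generates a cyclic subgroup ⟨a⟩; distinct elements may generate the same one (a cyclic group of order d has φ(d) generators).
Cyclic subgroups by order — order 1: 1; order 2: 21; order 4: 1; order 5: 1; order 10: 1; order 20: 1.
Total: 26.

26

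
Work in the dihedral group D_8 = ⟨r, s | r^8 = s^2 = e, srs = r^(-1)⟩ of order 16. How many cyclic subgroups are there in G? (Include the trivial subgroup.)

12

Each element a generates a cyclic subgroup ⟨a⟩; distinct elements may generate the same one (a cyclic group of order d has φ(d) generators).
Cyclic subgroups by order — order 1: 1; order 2: 9; order 4: 1; order 8: 1.
Total: 12.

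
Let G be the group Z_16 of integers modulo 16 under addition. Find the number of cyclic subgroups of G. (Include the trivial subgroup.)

5

A cyclic subgroup of order d is generated by each of its φ(d) elements of order d, so the cyclic subgroups of order d number (#elements of order d)/φ(d).
Cyclic subgroups by order — order 1: 1; order 2: 1; order 4: 1; order 8: 1; order 16: 1.
Total: 5.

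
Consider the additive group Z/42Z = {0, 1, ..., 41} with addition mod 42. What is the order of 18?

In Z/42Z, the order of an element a is n/gcd(a, n).
gcd(18, 42) = 6, so |⟨18⟩| = 42/6 = 7.

7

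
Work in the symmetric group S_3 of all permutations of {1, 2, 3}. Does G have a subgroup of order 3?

Yes

3 | 6. A subgroup of order 3 is {e, (1 2 3), (1 3 2)}.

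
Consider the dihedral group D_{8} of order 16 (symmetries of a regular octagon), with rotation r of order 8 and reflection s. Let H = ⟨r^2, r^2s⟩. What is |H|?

8

|⟨r^2⟩| = 4 and |⟨r^2s⟩| = 2, so |H| is a multiple of lcm(4, 2) = 4 and divides |G| = 16.
Closing under the operation: H = {e, r^2, r^4, r^6, s, r^2s, r^4s, r^6s}, so |H| = 8.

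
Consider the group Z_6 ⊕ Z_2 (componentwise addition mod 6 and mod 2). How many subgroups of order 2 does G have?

|G| = 12 and 2 | 12, so subgroups of order 2 are possible by Lagrange.
The subgroups of order 2 are: {(0,0), (0,1)}; {(0,0), (3,0)}; {(0,0), (3,1)}.
So G has 3 subgroups of order 2.

3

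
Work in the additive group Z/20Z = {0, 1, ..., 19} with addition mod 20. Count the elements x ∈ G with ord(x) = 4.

2

In a cyclic group of order 20, the number of elements of order d (for d | 20) is φ(d).
φ(4) = 2.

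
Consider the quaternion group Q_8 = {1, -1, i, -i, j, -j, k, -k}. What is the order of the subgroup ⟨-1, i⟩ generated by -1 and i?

4

|⟨-1⟩| = 2 and |⟨i⟩| = 4, so |H| is a multiple of lcm(2, 4) = 4 and divides |G| = 8.
Closing under the operation: H = {1, -1, i, -i}, so |H| = 4.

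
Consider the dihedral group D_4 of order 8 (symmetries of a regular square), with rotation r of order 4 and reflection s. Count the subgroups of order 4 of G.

|G| = 8 and 4 | 8, so subgroups of order 4 are possible by Lagrange.
The subgroups of order 4 are: {e, r, r^2, r^3}; {e, r^2, s, r^2s}; {e, r^2, rs, r^3s}.
So G has 3 subgroups of order 4.

3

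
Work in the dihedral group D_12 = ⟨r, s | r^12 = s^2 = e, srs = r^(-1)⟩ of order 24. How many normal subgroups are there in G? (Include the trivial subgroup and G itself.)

9

G has 34 subgroups. Checking conjugation-invariance by order — order 1: 1/1 normal; order 2: 1/13 normal; order 3: 1/1 normal; order 4: 1/7 normal; order 6: 1/5 normal; order 8: 0/3 normal; order 12: 3/3 normal; order 24: 1/1 normal.
Total normal subgroups: 9.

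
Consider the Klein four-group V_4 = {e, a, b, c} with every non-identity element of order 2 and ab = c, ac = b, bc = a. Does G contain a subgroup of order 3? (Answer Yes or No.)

3 does not divide |G| = 4, so by Lagrange no subgroup of order 3 exists.

No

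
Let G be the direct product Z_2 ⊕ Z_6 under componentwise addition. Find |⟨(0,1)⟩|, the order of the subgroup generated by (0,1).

6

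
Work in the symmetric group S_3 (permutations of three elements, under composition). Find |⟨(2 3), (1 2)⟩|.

6

|⟨(2 3)⟩| = 2 and |⟨(1 2)⟩| = 2, so |H| is a multiple of lcm(2, 2) = 2 and divides |G| = 6.
Closing {(2 3), (1 2)} under the group operation gives all of G, so |H| = 6.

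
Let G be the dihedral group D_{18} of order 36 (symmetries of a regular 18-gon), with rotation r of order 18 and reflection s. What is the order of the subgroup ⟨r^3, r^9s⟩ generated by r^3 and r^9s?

12

|⟨r^3⟩| = 6 and |⟨r^9s⟩| = 2, so |H| is a multiple of lcm(6, 2) = 6 and divides |G| = 36.
Closing under the operation: H = {e, r^3, r^6, r^9, r^12, r^15, s, r^3s, r^6s, r^9s, r^12s, r^15s}, so |H| = 12.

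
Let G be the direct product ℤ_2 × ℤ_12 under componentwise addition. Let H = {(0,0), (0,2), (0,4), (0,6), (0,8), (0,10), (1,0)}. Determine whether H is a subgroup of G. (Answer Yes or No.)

|H| = 7 does not divide |G| = 24, so by Lagrange H is not a subgroup.

No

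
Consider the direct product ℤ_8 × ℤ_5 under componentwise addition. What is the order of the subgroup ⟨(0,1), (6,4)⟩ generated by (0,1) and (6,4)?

|⟨(0,1)⟩| = 5 and |⟨(6,4)⟩| = 20, so |H| is a multiple of lcm(5, 20) = 20 and divides |G| = 40.
Closing under the operation: H = {(0,0), (0,1), (0,2), (0,3), (0,4), (2,0), (2,1), (2,2), (2,3), (2,4), (4,0), (4,1), (4,2), (4,3), (4,4), (6,0), (6,1), (6,2), (6,3), (6,4)}, so |H| = 20.

20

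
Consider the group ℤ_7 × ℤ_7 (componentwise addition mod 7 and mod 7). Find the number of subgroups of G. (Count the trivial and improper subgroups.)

10

|G| = 49, so by Lagrange every subgroup order divides 49. Divisors: 1, 7, 49.
Subgroups by order — order 1: 1; order 7: 8; order 49: 1.
Total: 1 + 8 + 1 = 10.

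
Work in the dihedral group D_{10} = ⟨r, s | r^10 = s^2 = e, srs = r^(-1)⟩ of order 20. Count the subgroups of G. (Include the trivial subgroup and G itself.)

|G| = 20, so by Lagrange every subgroup order divides 20. Divisors: 1, 2, 4, 5, 10, 20.
Subgroups by order — order 1: 1; order 2: 11; order 4: 5; order 5: 1; order 10: 3; order 20: 1.
Total: 1 + 11 + 5 + 1 + 3 + 1 = 22.

22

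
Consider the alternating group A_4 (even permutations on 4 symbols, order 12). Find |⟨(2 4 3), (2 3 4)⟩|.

3

|⟨(2 4 3)⟩| = 3 and |⟨(2 3 4)⟩| = 3, so |H| is a multiple of lcm(3, 3) = 3 and divides |G| = 12.
Closing under the operation: H = {e, (2 3 4), (2 4 3)}, so |H| = 3.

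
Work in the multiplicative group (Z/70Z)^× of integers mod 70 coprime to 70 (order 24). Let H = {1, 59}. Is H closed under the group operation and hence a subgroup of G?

No

59 ∈ H but its inverse 19 ∉ H, so H is not a subgroup.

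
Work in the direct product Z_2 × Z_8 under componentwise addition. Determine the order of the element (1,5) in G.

8

The order of (1,5) in Z_2 × Z_8 is lcm(ord(1) in Z_2, ord(5) in Z_8).
ord(1) = 2 and ord(5) = 8, so |⟨(1,5)⟩| = lcm(2, 8) = 8.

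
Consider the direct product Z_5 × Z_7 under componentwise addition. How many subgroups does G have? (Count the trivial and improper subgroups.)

|G| = 35, so by Lagrange every subgroup order divides 35. Divisors: 1, 5, 7, 35.
Subgroups by order — order 1: 1; order 5: 1; order 7: 1; order 35: 1.
Total: 1 + 1 + 1 + 1 = 4.

4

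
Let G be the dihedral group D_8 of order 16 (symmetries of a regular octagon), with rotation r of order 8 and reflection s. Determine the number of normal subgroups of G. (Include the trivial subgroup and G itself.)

7

G has 19 subgroups. Checking conjugation-invariance by order — order 1: 1/1 normal; order 2: 1/9 normal; order 4: 1/5 normal; order 8: 3/3 normal; order 16: 1/1 normal.
Total normal subgroups: 7.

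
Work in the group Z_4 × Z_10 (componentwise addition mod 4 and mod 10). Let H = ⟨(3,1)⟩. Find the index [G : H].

2

|⟨(3,1)⟩| = 20 and |G| = 40.
By Lagrange, [G : H] = |G|/|H| = 40/20 = 2.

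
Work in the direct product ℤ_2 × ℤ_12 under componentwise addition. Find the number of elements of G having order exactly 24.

0

An element (a,b) has order lcm(ord(a), ord(b)); count pairs with lcm equal to 24.
Enumerating gives 0 such elements.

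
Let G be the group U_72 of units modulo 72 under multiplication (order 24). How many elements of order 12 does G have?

0

No element of G has order 12 (even though 12 | 24).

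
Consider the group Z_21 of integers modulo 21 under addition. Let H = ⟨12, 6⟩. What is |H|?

7

|⟨12⟩| = 7 and |⟨6⟩| = 7, so |H| is a multiple of lcm(7, 7) = 7 and divides |G| = 21.
Closing under the operation: H = {0, 3, 6, 9, 12, 15, 18}, so |H| = 7.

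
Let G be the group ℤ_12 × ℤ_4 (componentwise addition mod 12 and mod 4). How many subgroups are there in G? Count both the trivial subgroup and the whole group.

30

|G| = 48, so by Lagrange every subgroup order divides 48. Divisors: 1, 2, 3, 4, 6, 8, 12, 16, 24, 48.
Subgroups by order — order 1: 1; order 2: 3; order 3: 1; order 4: 7; order 6: 3; order 8: 3; order 12: 7; order 16: 1; order 24: 3; order 48: 1.
Total: 1 + 3 + 1 + 7 + 3 + 3 + 7 + 1 + 3 + 1 = 30.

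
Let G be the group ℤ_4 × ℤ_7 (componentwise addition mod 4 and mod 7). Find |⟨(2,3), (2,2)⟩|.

14

|⟨(2,3)⟩| = 14 and |⟨(2,2)⟩| = 14, so |H| is a multiple of lcm(14, 14) = 14 and divides |G| = 28.
Closing under the operation: H = {(0,0), (0,1), (0,2), (0,3), (0,4), (0,5), (0,6), (2,0), (2,1), (2,2), (2,3), (2,4), (2,5), (2,6)}, so |H| = 14.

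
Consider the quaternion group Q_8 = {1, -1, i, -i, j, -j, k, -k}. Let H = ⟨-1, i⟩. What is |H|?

4

|⟨-1⟩| = 2 and |⟨i⟩| = 4, so |H| is a multiple of lcm(2, 4) = 4 and divides |G| = 8.
Closing under the operation: H = {1, -1, i, -i}, so |H| = 4.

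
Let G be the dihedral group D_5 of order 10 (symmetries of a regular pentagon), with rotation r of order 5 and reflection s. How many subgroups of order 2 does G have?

|G| = 10 and 2 | 10, so subgroups of order 2 are possible by Lagrange.
The subgroups of order 2 are: {e, r^2s}; {e, r^3s}; {e, r^4s}; {e, rs}; … (5 in all).
So G has 5 subgroups of order 2.

5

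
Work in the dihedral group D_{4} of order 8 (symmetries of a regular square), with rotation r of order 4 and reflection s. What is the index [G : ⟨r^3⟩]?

2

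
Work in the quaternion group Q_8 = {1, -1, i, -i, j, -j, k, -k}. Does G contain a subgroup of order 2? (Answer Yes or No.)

Yes

2 | 8. A subgroup of order 2 is {1, -1}.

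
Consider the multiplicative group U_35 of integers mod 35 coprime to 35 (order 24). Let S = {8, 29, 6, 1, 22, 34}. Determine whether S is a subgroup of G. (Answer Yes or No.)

No

Closure fails: 34 · 8 = 27 ∉ S. So S is not a subgroup.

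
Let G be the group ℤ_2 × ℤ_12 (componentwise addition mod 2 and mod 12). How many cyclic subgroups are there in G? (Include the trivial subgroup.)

Group the elements of G by the cyclic subgroup they generate; each cyclic subgroup of order d accounts for φ(d) elements.
Cyclic subgroups by order — order 1: 1; order 2: 3; order 3: 1; order 4: 2; order 6: 3; order 12: 2.
Total: 12.

12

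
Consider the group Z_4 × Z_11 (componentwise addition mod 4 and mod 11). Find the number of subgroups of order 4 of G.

|G| = 44 and 4 | 44, so subgroups of order 4 are possible by Lagrange.
The subgroups of order 4 are: {(0,0), (1,0), (2,0), (3,0)}.
So G has 1 subgroup of order 4.

1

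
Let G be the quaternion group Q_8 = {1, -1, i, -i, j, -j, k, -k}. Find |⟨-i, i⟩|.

|⟨-i⟩| = 4 and |⟨i⟩| = 4, so |H| is a multiple of lcm(4, 4) = 4 and divides |G| = 8.
Closing under the operation: H = {1, -1, i, -i}, so |H| = 4.

4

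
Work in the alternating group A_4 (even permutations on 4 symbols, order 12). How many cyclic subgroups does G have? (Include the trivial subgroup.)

8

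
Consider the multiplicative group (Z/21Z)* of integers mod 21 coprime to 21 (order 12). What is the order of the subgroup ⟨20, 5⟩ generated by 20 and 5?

|⟨20⟩| = 2 and |⟨5⟩| = 6, so |H| is a multiple of lcm(2, 6) = 6 and divides |G| = 12.
Closing under the operation: H = {1, 4, 5, 16, 17, 20}, so |H| = 6.

6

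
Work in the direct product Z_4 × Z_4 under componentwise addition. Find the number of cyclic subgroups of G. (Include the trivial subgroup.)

10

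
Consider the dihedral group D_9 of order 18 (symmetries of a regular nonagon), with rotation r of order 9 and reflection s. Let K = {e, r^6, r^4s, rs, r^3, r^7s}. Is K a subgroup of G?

Yes

|K| = 6 divides |G| = 18, consistent with Lagrange.
K contains the identity, every element's inverse is in K, and K is closed under ·: it is a subgroup.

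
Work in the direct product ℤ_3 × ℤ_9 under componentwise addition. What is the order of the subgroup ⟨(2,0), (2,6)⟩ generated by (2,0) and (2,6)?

|⟨(2,0)⟩| = 3 and |⟨(2,6)⟩| = 3, so |H| is a multiple of lcm(3, 3) = 3 and divides |G| = 27.
Closing under the operation: H = {(0,0), (0,3), (0,6), (1,0), (1,3), (1,6), (2,0), (2,3), (2,6)}, so |H| = 9.

9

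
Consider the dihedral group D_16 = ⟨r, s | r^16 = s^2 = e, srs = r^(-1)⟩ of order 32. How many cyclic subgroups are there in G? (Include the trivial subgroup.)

A cyclic subgroup of order d is generated by each of its φ(d) elements of order d, so the cyclic subgroups of order d number (#elements of order d)/φ(d).
Cyclic subgroups by order — order 1: 1; order 2: 17; order 4: 1; order 8: 1; order 16: 1.
Total: 21.

21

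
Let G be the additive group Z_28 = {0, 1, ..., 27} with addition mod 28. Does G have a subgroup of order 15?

No

15 does not divide |G| = 28, so by Lagrange no subgroup of order 15 exists.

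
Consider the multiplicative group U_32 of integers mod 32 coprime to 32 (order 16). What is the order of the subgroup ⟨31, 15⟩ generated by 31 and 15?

|⟨31⟩| = 2 and |⟨15⟩| = 2, so |H| is a multiple of lcm(2, 2) = 2 and divides |G| = 16.
Closing under the operation: H = {1, 15, 17, 31}, so |H| = 4.

4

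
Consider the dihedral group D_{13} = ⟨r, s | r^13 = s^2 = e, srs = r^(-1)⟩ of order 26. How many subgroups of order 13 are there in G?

1

|G| = 26 and 13 | 26, so subgroups of order 13 are possible by Lagrange.
The subgroups of order 13 are: {e, r, r^2, r^3, r^4, r^5, r^6, r^7, r^8, r^9, r^10, r^11, r^12}.
So G has 1 subgroup of order 13.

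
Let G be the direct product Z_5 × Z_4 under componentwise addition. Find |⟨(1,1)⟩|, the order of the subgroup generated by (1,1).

The order of (1,1) in Z_5 × Z_4 is lcm(ord(1) in Z_5, ord(1) in Z_4).
ord(1) = 5 and ord(1) = 4, so |⟨(1,1)⟩| = lcm(5, 4) = 20.

20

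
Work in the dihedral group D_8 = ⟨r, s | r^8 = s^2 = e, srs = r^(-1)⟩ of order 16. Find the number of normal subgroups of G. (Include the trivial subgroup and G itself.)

G has 19 subgroups. Checking conjugation-invariance by order — order 1: 1/1 normal; order 2: 1/9 normal; order 4: 1/5 normal; order 8: 3/3 normal; order 16: 1/1 normal.
Total normal subgroups: 7.

7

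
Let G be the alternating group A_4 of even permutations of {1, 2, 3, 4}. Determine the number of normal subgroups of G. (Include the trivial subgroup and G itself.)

3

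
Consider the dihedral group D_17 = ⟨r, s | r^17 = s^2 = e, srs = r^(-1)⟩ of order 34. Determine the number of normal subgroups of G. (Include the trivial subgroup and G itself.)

G has 20 subgroups. Checking conjugation-invariance by order — order 1: 1/1 normal; order 2: 0/17 normal; order 17: 1/1 normal; order 34: 1/1 normal.
Total normal subgroups: 3.

3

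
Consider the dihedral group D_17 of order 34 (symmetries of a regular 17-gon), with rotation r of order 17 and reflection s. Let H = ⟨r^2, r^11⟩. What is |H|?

|⟨r^2⟩| = 17 and |⟨r^11⟩| = 17, so |H| is a multiple of lcm(17, 17) = 17 and divides |G| = 34.
Closing under the operation: H = {e, r, r^2, r^3, r^4, r^5, r^6, r^7, r^8, r^9, r^10, r^11, r^12, r^13, r^14, r^15, r^16}, so |H| = 17.

17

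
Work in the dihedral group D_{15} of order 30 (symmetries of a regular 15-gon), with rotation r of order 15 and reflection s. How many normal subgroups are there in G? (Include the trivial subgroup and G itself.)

5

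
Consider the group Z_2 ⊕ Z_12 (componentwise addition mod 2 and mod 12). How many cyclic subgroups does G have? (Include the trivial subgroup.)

Each element a generates a cyclic subgroup ⟨a⟩; distinct elements may generate the same one (a cyclic group of order d has φ(d) generators).
Cyclic subgroups by order — order 1: 1; order 2: 3; order 3: 1; order 4: 2; order 6: 3; order 12: 2.
Total: 12.

12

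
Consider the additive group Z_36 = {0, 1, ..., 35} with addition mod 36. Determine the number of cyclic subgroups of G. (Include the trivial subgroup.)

A cyclic subgroup of order d is generated by each of its φ(d) elements of order d, so the cyclic subgroups of order d number (#elements of order d)/φ(d).
Cyclic subgroups by order — order 1: 1; order 2: 1; order 3: 1; order 4: 1; order 6: 1; order 9: 1; order 12: 1; order 18: 1; order 36: 1.
Total: 9.

9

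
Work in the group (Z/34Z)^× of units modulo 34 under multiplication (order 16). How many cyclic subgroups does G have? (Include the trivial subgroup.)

5

Each element a generates a cyclic subgroup ⟨a⟩; distinct elements may generate the same one (a cyclic group of order d has φ(d) generators).
Cyclic subgroups by order — order 1: 1; order 2: 1; order 4: 1; order 8: 1; order 16: 1.
Total: 5.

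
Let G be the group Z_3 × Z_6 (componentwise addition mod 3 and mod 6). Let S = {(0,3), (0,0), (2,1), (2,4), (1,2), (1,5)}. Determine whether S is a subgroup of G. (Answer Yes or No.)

Yes

|S| = 6 divides |G| = 18, consistent with Lagrange.
S contains the identity, every element's inverse is in S, and S is closed under +: it is a subgroup.
In fact S = ⟨(2,1)⟩.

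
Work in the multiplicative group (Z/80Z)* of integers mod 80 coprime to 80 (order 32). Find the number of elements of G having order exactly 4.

24

Enumerating element orders in G gives 24 elements of order 4.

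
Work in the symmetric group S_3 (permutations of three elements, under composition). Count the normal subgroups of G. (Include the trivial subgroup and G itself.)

3

G has 6 subgroups. Checking conjugation-invariance by order — order 1: 1/1 normal; order 2: 0/3 normal; order 3: 1/1 normal; order 6: 1/1 normal.
Total normal subgroups: 3.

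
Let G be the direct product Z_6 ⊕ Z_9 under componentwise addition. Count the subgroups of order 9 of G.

4

|G| = 54 and 9 | 54, so subgroups of order 9 are possible by Lagrange.
The subgroups of order 9 are: {(0,0), (0,1), (0,2), (0,3), (0,4), (0,5), (0,6), (0,7), (0,8)}; {(0,0), (0,3), (0,6), (2,0), (2,3), (2,6), (4,0), (4,3), (4,6)}; {(0,0), (0,3), (0,6), (2,1), (2,4), (2,7), (4,2), (4,5), (4,8)}; {(0,0), (0,3), (0,6), (2,2), (2,5), (2,8), (4,1), (4,4), (4,7)}.
So G has 4 subgroups of order 9.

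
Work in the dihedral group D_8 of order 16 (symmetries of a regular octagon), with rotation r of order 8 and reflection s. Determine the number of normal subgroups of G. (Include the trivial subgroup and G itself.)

7

G has 19 subgroups. Checking conjugation-invariance by order — order 1: 1/1 normal; order 2: 1/9 normal; order 4: 1/5 normal; order 8: 3/3 normal; order 16: 1/1 normal.
Total normal subgroups: 7.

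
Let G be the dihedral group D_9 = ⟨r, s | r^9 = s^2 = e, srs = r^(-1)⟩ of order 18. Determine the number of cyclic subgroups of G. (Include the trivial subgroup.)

12

Group the elements of G by the cyclic subgroup they generate; each cyclic subgroup of order d accounts for φ(d) elements.
Cyclic subgroups by order — order 1: 1; order 2: 9; order 3: 1; order 9: 1.
Total: 12.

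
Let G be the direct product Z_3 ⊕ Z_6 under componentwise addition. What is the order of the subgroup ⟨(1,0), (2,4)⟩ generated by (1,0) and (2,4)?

|⟨(1,0)⟩| = 3 and |⟨(2,4)⟩| = 3, so |H| is a multiple of lcm(3, 3) = 3 and divides |G| = 18.
Closing under the operation: H = {(0,0), (0,2), (0,4), (1,0), (1,2), (1,4), (2,0), (2,2), (2,4)}, so |H| = 9.

9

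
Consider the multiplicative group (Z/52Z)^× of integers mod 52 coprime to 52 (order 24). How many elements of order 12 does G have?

The elements of order 12 are: 7, 11, 15, 19, 33, 37, 41, 45.
That's 8.

8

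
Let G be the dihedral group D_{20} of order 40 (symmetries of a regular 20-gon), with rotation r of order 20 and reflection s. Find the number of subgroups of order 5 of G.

1

|G| = 40 and 5 | 40, so subgroups of order 5 are possible by Lagrange.
The subgroups of order 5 are: {e, r^4, r^8, r^12, r^16}.
So G has 1 subgroup of order 5.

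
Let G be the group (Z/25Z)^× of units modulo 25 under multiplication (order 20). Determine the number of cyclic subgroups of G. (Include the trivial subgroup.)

6

Each element a generates a cyclic subgroup ⟨a⟩; distinct elements may generate the same one (a cyclic group of order d has φ(d) generators).
Cyclic subgroups by order — order 1: 1; order 2: 1; order 4: 1; order 5: 1; order 10: 1; order 20: 1.
Total: 6.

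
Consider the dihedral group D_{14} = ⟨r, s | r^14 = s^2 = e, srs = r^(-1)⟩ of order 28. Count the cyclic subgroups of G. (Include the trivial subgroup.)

18

Group the elements of G by the cyclic subgroup they generate; each cyclic subgroup of order d accounts for φ(d) elements.
Cyclic subgroups by order — order 1: 1; order 2: 15; order 7: 1; order 14: 1.
Total: 18.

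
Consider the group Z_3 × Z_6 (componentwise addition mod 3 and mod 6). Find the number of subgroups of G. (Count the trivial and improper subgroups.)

12

|G| = 18, so by Lagrange every subgroup order divides 18. Divisors: 1, 2, 3, 6, 9, 18.
Subgroups by order — order 1: 1; order 2: 1; order 3: 4; order 6: 4; order 9: 1; order 18: 1.
Total: 1 + 1 + 4 + 4 + 1 + 1 = 12.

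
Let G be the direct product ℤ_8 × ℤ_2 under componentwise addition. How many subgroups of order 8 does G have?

3

|G| = 16 and 8 | 16, so subgroups of order 8 are possible by Lagrange.
The subgroups of order 8 are: {(0,0), (0,1), (2,0), (2,1), (4,0), (4,1), (6,0), (6,1)}; {(0,0), (1,0), (2,0), (3,0), (4,0), (5,0), (6,0), (7,0)}; {(0,0), (1,1), (2,0), (3,1), (4,0), (5,1), (6,0), (7,1)}.
So G has 3 subgroups of order 8.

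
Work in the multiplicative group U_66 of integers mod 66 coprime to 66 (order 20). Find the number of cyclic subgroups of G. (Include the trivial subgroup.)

8

A cyclic subgroup of order d is generated by each of its φ(d) elements of order d, so the cyclic subgroups of order d number (#elements of order d)/φ(d).
Cyclic subgroups by order — order 1: 1; order 2: 3; order 5: 1; order 10: 3.
Total: 8.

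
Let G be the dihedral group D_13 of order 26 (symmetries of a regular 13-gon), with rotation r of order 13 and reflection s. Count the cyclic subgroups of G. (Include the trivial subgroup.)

15

Group the elements of G by the cyclic subgroup they generate; each cyclic subgroup of order d accounts for φ(d) elements.
Cyclic subgroups by order — order 1: 1; order 2: 13; order 13: 1.
Total: 15.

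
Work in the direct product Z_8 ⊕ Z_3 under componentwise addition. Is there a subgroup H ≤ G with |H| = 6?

Yes

6 | 24. A subgroup of order 6 is {(0,0), (0,1), (0,2), (4,0), (4,1), (4,2)}.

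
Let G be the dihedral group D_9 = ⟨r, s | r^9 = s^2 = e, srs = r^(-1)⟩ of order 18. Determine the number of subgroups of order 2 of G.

9

|G| = 18 and 2 | 18, so subgroups of order 2 are possible by Lagrange.
The subgroups of order 2 are: {e, r^2s}; {e, r^3s}; {e, r^4s}; {e, r^5s}; … (9 in all).
So G has 9 subgroups of order 2.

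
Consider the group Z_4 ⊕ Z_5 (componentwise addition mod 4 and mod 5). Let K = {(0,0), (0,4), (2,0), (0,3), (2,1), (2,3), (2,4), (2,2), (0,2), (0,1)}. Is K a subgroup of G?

|K| = 10 divides |G| = 20, consistent with Lagrange.
K contains the identity, every element's inverse is in K, and K is closed under +: it is a subgroup.
In fact K = ⟨(2,4)⟩.

Yes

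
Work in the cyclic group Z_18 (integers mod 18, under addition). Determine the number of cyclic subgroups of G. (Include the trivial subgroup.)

A cyclic subgroup of order d is generated by each of its φ(d) elements of order d, so the cyclic subgroups of order d number (#elements of order d)/φ(d).
Cyclic subgroups by order — order 1: 1; order 2: 1; order 3: 1; order 6: 1; order 9: 1; order 18: 1.
Total: 6.

6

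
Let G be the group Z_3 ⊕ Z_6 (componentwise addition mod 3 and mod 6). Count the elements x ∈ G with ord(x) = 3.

An element (a,b) has order lcm(ord(a), ord(b)); count pairs with lcm equal to 3.
Enumerating gives 8 such elements.

8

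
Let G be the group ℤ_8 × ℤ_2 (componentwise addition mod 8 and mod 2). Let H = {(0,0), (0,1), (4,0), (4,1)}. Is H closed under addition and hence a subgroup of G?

Yes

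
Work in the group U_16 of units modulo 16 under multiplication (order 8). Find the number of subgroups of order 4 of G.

3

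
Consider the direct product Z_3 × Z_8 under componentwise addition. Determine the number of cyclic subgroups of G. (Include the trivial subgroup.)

8

Group the elements of G by the cyclic subgroup they generate; each cyclic subgroup of order d accounts for φ(d) elements.
Cyclic subgroups by order — order 1: 1; order 2: 1; order 3: 1; order 4: 1; order 6: 1; order 8: 1; order 12: 1; order 24: 1.
Total: 8.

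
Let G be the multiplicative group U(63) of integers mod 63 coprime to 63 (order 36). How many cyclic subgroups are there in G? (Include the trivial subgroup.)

A cyclic subgroup of order d is generated by each of its φ(d) elements of order d, so the cyclic subgroups of order d number (#elements of order d)/φ(d).
Cyclic subgroups by order — order 1: 1; order 2: 3; order 3: 4; order 6: 12.
Total: 20.

20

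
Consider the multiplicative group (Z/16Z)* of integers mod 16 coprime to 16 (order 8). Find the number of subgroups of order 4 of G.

|G| = 8 and 4 | 8, so subgroups of order 4 are possible by Lagrange.
The subgroups of order 4 are: {1, 3, 9, 11}; {1, 5, 9, 13}; {1, 7, 9, 15}.
So G has 3 subgroups of order 4.

3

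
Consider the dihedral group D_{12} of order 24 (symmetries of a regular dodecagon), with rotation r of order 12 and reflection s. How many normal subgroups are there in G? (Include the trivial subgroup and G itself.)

G has 34 subgroups. Checking conjugation-invariance by order — order 1: 1/1 normal; order 2: 1/13 normal; order 3: 1/1 normal; order 4: 1/7 normal; order 6: 1/5 normal; order 8: 0/3 normal; order 12: 3/3 normal; order 24: 1/1 normal.
Total normal subgroups: 9.

9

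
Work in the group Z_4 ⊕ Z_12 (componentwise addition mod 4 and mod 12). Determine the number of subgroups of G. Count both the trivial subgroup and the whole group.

|G| = 48, so by Lagrange every subgroup order divides 48. Divisors: 1, 2, 3, 4, 6, 8, 12, 16, 24, 48.
Subgroups by order — order 1: 1; order 2: 3; order 3: 1; order 4: 7; order 6: 3; order 8: 3; order 12: 7; order 16: 1; order 24: 3; order 48: 1.
Total: 1 + 3 + 1 + 7 + 3 + 3 + 7 + 1 + 3 + 1 = 30.

30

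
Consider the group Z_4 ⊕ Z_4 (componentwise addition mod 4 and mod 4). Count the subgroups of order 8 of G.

3

|G| = 16 and 8 | 16, so subgroups of order 8 are possible by Lagrange.
The subgroups of order 8 are: {(0,0), (0,1), (0,2), (0,3), (2,0), (2,1), (2,2), (2,3)}; {(0,0), (0,2), (1,0), (1,2), (2,0), (2,2), (3,0), (3,2)}; {(0,0), (0,2), (1,1), (1,3), (2,0), (2,2), (3,1), (3,3)}.
So G has 3 subgroups of order 8.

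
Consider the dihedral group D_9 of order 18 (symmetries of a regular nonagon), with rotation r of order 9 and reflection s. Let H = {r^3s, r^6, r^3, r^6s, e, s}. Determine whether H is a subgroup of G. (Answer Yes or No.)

Yes

|H| = 6 divides |G| = 18, consistent with Lagrange.
H contains the identity, every element's inverse is in H, and H is closed under ·: it is a subgroup.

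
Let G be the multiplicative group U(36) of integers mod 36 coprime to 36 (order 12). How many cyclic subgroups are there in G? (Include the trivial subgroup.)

8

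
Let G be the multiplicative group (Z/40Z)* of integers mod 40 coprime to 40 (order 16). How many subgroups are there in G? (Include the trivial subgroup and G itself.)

|G| = 16, so by Lagrange every subgroup order divides 16. Divisors: 1, 2, 4, 8, 16.
Subgroups by order — order 1: 1; order 2: 7; order 4: 11; order 8: 7; order 16: 1.
Total: 1 + 7 + 11 + 7 + 1 = 27.

27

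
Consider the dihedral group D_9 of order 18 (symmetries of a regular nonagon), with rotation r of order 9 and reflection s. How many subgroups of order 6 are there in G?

3

|G| = 18 and 6 | 18, so subgroups of order 6 are possible by Lagrange.
The subgroups of order 6 are: {e, r^3, r^6, r^2s, r^5s, r^8s}; {e, r^3, r^6, s, r^3s, r^6s}; {e, r^3, r^6, rs, r^4s, r^7s}.
So G has 3 subgroups of order 6.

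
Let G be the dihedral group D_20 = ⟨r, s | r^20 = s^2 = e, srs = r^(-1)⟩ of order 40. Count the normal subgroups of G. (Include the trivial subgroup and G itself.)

9

G has 48 subgroups. Checking conjugation-invariance by order — order 1: 1/1 normal; order 2: 1/21 normal; order 4: 1/11 normal; order 5: 1/1 normal; order 8: 0/5 normal; order 10: 1/5 normal; order 20: 3/3 normal; order 40: 1/1 normal.
Total normal subgroups: 9.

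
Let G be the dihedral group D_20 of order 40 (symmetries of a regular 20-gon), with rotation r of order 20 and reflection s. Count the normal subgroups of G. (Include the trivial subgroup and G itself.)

G has 48 subgroups. Checking conjugation-invariance by order — order 1: 1/1 normal; order 2: 1/21 normal; order 4: 1/11 normal; order 5: 1/1 normal; order 8: 0/5 normal; order 10: 1/5 normal; order 20: 3/3 normal; order 40: 1/1 normal.
Total normal subgroups: 9.

9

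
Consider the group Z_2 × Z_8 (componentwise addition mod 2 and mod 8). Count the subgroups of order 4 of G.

3

|G| = 16 and 4 | 16, so subgroups of order 4 are possible by Lagrange.
The subgroups of order 4 are: {(0,0), (0,2), (0,4), (0,6)}; {(0,0), (0,4), (1,0), (1,4)}; {(0,0), (0,4), (1,2), (1,6)}.
So G has 3 subgroups of order 4.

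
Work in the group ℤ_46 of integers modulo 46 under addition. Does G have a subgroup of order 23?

Yes

23 | 46. A subgroup of order 23 is {0, 2, 4, 6, 8, 10, 12, 14, 16, 18, 20, 22, 24, 26, 28, 30, 32, 34, 36, 38, 40, 42, 44}.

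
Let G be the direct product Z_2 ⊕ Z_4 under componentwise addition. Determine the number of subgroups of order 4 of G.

3

|G| = 8 and 4 | 8, so subgroups of order 4 are possible by Lagrange.
The subgroups of order 4 are: {(0,0), (0,1), (0,2), (0,3)}; {(0,0), (0,2), (1,0), (1,2)}; {(0,0), (0,2), (1,1), (1,3)}.
So G has 3 subgroups of order 4.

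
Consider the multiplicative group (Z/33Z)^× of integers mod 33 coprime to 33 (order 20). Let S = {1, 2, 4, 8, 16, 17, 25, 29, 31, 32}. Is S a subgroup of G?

|S| = 10 divides |G| = 20, consistent with Lagrange.
S contains the identity, every element's inverse is in S, and S is closed under ·: it is a subgroup.
In fact S = ⟨2⟩.

Yes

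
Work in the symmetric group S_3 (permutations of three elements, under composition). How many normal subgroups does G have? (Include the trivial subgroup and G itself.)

3

G has 6 subgroups. Checking conjugation-invariance by order — order 1: 1/1 normal; order 2: 0/3 normal; order 3: 1/1 normal; order 6: 1/1 normal.
Total normal subgroups: 3.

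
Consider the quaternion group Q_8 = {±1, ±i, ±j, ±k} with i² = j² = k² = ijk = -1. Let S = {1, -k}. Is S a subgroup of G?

-k ∈ S but its inverse k ∉ S, so S is not a subgroup.

No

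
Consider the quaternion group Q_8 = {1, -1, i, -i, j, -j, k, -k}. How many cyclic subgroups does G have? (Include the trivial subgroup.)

A cyclic subgroup of order d is generated by each of its φ(d) elements of order d, so the cyclic subgroups of order d number (#elements of order d)/φ(d).
Cyclic subgroups by order — order 1: 1; order 2: 1; order 4: 3.
Total: 5.

5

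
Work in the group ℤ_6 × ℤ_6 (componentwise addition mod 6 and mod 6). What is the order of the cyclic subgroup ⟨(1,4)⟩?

6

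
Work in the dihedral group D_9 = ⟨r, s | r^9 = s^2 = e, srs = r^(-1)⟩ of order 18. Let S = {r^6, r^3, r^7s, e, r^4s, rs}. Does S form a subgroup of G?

Yes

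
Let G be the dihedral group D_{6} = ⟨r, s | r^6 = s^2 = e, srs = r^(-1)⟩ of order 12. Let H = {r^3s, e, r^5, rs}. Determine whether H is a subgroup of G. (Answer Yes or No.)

No

r^5 ∈ H but its inverse r ∉ H, so H is not a subgroup.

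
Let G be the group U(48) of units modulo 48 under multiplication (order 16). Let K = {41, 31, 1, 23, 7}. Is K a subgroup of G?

|K| = 5 does not divide |G| = 16, so by Lagrange K is not a subgroup.

No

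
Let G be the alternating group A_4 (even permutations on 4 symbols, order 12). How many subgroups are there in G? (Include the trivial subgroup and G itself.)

10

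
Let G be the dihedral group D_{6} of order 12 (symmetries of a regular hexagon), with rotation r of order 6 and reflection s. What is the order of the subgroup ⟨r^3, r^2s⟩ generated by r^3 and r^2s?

|⟨r^3⟩| = 2 and |⟨r^2s⟩| = 2, so |H| is a multiple of lcm(2, 2) = 2 and divides |G| = 12.
Closing under the operation: H = {e, r^3, r^2s, r^5s}, so |H| = 4.

4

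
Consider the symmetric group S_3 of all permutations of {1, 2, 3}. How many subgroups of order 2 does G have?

3

|G| = 6 and 2 | 6, so subgroups of order 2 are possible by Lagrange.
The subgroups of order 2 are: {e, (1 2)}; {e, (1 3)}; {e, (2 3)}.
So G has 3 subgroups of order 2.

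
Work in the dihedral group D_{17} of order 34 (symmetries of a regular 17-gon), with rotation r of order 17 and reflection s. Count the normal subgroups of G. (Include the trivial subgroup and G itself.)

G has 20 subgroups. Checking conjugation-invariance by order — order 1: 1/1 normal; order 2: 0/17 normal; order 17: 1/1 normal; order 34: 1/1 normal.
Total normal subgroups: 3.

3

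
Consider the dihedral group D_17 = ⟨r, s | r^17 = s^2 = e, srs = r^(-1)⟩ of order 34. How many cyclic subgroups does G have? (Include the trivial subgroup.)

Group the elements of G by the cyclic subgroup they generate; each cyclic subgroup of order d accounts for φ(d) elements.
Cyclic subgroups by order — order 1: 1; order 2: 17; order 17: 1.
Total: 19.

19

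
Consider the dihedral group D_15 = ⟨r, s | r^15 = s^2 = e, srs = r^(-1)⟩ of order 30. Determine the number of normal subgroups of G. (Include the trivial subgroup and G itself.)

5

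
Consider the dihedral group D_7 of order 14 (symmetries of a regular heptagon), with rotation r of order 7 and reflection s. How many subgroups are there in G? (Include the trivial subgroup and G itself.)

10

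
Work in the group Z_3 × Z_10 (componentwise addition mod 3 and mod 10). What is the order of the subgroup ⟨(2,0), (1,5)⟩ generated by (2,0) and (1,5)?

|⟨(2,0)⟩| = 3 and |⟨(1,5)⟩| = 6, so |H| is a multiple of lcm(3, 6) = 6 and divides |G| = 30.
Closing under the operation: H = {(0,0), (0,5), (1,0), (1,5), (2,0), (2,5)}, so |H| = 6.

6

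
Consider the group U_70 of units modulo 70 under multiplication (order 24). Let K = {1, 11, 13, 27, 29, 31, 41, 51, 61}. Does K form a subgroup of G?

No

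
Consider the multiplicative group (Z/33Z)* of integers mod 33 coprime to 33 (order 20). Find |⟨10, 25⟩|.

10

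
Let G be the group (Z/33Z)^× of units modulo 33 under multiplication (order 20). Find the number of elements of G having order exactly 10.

12

Enumerating element orders in G gives 12 elements of order 10.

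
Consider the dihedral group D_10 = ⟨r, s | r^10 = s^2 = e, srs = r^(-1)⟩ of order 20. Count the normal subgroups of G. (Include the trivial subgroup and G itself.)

7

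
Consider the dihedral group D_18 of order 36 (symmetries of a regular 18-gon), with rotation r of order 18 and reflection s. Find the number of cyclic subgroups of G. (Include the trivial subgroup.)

24

Each element a generates a cyclic subgroup ⟨a⟩; distinct elements may generate the same one (a cyclic group of order d has φ(d) generators).
Cyclic subgroups by order — order 1: 1; order 2: 19; order 3: 1; order 6: 1; order 9: 1; order 18: 1.
Total: 24.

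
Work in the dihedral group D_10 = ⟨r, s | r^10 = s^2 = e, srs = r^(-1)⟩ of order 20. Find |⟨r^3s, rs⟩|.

10

|⟨r^3s⟩| = 2 and |⟨rs⟩| = 2, so |H| is a multiple of lcm(2, 2) = 2 and divides |G| = 20.
Closing under the operation: H = {e, r^2, r^4, r^6, r^8, rs, r^3s, r^5s, r^7s, r^9s}, so |H| = 10.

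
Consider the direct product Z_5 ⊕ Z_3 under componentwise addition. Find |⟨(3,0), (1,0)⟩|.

|⟨(3,0)⟩| = 5 and |⟨(1,0)⟩| = 5, so |H| is a multiple of lcm(5, 5) = 5 and divides |G| = 15.
Closing under the operation: H = {(0,0), (1,0), (2,0), (3,0), (4,0)}, so |H| = 5.

5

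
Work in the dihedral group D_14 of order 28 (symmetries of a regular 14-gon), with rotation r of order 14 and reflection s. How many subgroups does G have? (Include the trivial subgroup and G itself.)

|G| = 28, so by Lagrange every subgroup order divides 28. Divisors: 1, 2, 4, 7, 14, 28.
Subgroups by order — order 1: 1; order 2: 15; order 4: 7; order 7: 1; order 14: 3; order 28: 1.
Total: 1 + 15 + 7 + 1 + 3 + 1 = 28.

28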